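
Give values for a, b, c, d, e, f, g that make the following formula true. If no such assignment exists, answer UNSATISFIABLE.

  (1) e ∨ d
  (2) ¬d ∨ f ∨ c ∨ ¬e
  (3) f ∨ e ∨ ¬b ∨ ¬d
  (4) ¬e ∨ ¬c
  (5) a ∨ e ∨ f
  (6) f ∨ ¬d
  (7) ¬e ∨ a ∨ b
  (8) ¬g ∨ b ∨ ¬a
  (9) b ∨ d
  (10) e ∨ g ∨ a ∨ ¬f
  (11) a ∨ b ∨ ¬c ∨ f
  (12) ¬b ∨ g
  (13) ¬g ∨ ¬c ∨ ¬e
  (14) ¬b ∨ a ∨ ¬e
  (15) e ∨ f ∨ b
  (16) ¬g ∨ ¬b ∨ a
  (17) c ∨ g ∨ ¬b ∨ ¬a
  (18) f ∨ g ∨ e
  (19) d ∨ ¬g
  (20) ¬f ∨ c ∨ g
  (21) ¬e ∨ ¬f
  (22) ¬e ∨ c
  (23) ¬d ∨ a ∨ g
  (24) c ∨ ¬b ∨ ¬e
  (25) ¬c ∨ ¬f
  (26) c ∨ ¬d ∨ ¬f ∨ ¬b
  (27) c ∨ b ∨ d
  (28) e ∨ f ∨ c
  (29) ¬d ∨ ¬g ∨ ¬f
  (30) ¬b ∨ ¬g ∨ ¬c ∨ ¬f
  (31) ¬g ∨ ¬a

Suppose e = True.
From the singleton clause (¬c), c = False.
That conflicts with the unit clause (c).
So e must be the other value — set e = False.
From the singleton clause (d), d = True.
From the singleton clause (f), f = True.
From the singleton clause (¬c), c = False.
From the singleton clause (g), g = True.
That conflicts with the unit clause (¬g).
Either choice for e ends in contradiction.

UNSATISFIABLE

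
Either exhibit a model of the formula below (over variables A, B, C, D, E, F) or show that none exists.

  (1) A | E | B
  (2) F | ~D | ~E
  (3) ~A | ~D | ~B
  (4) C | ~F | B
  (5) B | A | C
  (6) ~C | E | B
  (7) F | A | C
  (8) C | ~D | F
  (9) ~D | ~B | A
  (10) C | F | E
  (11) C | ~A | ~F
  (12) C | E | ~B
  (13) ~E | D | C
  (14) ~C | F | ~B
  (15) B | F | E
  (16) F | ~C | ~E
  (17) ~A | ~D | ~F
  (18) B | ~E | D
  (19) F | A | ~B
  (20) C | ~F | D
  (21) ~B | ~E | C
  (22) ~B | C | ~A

Try A = 1.
Try D = 0.
Try C = 1.
Try E = 0.
Unit clause (B) forces B = 1.
Unit clause (F) forces F = 1.
Every clause now holds.

A: 1,  B: 1,  C: 1,  D: 0,  E: 0,  F: 1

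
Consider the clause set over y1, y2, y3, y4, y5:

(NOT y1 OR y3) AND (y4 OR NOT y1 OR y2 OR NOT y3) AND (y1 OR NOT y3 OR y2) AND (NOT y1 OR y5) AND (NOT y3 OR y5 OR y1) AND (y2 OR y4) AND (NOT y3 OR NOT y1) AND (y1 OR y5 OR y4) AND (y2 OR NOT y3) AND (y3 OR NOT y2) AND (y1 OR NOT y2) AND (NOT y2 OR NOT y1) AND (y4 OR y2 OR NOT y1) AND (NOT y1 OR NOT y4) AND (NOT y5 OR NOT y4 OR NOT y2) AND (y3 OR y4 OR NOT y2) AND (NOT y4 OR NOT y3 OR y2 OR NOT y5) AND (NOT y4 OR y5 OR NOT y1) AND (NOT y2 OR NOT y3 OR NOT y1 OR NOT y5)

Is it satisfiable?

Yes, satisfiable

Case y1 = false:
Unit clause (NOT y2) forces y2 = false.
Unit clause (NOT y3) forces y3 = false.
Unit clause (y4) forces y4 = true.
Every clause is now satisfied; y5 is unconstrained.
A satisfying assignment: y1 ↦ false, y2 ↦ false, y3 ↦ false, y4 ↦ true, y5 ↦ false.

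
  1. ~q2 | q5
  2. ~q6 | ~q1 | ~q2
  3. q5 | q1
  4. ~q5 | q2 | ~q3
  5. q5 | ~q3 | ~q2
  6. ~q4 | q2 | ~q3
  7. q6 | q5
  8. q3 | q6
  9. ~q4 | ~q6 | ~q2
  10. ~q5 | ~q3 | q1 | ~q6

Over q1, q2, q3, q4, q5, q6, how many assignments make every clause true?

There are 2^6 = 64 truth assignments over (q1, q2, q3, q4, q5, q6).
Split on q2. With q2 = 1, the clauses containing q2 are satisfied and ~q2 drops from the rest; 5 of the 2^5 = 32 assignments to the other variables satisfy what remains.
With q2 = 0, by the same count on the reduced clause set, 7 assignments work.
(One model: q1=F, q2=F, q3=F, q4=F, q5=T, q6=T.)
Total: 5 + 7 = 12.

12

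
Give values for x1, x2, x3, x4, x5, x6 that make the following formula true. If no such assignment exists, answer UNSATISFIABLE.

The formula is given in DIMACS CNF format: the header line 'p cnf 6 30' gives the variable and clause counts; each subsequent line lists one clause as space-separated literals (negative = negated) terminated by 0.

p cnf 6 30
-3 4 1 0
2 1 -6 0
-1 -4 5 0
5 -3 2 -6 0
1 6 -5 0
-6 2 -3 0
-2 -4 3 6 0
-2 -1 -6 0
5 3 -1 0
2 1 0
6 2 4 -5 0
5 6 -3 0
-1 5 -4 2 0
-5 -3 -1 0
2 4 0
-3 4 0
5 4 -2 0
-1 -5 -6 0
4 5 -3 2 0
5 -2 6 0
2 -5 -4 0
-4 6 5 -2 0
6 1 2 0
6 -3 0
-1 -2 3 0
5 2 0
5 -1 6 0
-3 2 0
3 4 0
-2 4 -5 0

Branch on x2: set x2 = True.
Branch on x1: set x1 = False.
Branch on x3: set x3 = False.
Unit clause (x4) forces x4 = True.
Unit clause (x6) forces x6 = True.
Every clause is now satisfied; x5 is unconstrained.

x1: False,  x2: True,  x3: False,  x4: True,  x5: True,  x6: True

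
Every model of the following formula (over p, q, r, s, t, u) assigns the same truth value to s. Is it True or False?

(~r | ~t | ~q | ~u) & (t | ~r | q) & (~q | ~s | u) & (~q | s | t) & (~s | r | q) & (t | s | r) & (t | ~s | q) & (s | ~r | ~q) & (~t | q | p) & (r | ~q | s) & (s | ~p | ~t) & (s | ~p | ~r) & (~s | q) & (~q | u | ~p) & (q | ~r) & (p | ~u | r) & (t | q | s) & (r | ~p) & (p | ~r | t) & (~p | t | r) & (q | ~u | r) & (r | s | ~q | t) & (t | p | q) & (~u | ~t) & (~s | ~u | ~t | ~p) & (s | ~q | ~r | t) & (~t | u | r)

Suppose s = 0.
Suppose q = 0.
From the singleton clause (~r), r = 0.
From the singleton clause (t), t = 1.
From the singleton clause (p), p = 1.
That conflicts with the unit clause (~p).
That branch fails; take q = 1 instead.
From the singleton clause (t), t = 1.
From the singleton clause (~r), r = 0.
That conflicts with the unit clause (r).
Both values of q lead to a conflict.
So every satisfying assignment has s = True.

True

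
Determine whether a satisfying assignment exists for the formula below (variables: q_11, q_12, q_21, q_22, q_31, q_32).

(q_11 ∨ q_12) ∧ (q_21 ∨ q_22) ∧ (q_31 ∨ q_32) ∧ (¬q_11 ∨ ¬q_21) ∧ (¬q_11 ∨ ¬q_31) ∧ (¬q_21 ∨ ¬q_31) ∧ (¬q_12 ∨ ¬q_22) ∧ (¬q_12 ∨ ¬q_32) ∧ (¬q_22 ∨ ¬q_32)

Unsatisfiable

Case q_11 = True:
From the singleton clause (¬q_21), q_21 = False.
From the singleton clause (q_22), q_22 = True.
From the singleton clause (¬q_31), q_31 = False.
From the singleton clause (q_32), q_32 = True.
Now (¬q_32) is unsatisfied and unit — conflict.
So q_11 must be the other value — set q_11 = False.
From the singleton clause (q_12), q_12 = True.
From the singleton clause (¬q_22), q_22 = False.
From the singleton clause (q_21), q_21 = True.
From the singleton clause (¬q_31), q_31 = False.
From the singleton clause (q_32), q_32 = True.
Now (¬q_32) is unsatisfied and unit — conflict.
Neither q_11 = True nor q_11 = False works.
No assignment satisfies every clause.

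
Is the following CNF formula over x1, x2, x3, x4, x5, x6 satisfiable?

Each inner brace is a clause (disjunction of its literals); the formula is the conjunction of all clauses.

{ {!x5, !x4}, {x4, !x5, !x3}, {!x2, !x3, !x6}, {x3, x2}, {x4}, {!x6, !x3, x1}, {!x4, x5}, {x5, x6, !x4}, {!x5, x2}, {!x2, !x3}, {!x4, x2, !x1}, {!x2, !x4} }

No

Unit clause (x4) forces x4 = true.
Unit clause (!x5) forces x5 = false.
But (x5) is also a unit clause — contradiction.
No assignment satisfies every clause.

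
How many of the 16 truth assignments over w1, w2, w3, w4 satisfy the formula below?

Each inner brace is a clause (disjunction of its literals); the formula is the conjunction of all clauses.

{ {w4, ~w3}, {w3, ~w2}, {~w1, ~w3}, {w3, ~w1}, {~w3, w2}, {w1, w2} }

1

There are 2^4 = 16 truth assignments over (w1, w2, w3, w4).
Check each against the 6 clauses (columns in the order w1, w2, w3, w4):
  F F F F  ✗ fails (w1 | w2)
  F F F T  ✗ fails (w1 | w2)
  F F T F  ✗ fails (w4 | ~w3)
  F F T T  ✗ fails (~w3 | w2)
  F T F F  ✗ fails (w3 | ~w2)
  F T F T  ✗ fails (w3 | ~w2)
  F T T F  ✗ fails (w4 | ~w3)
  F T T T  ✓ satisfies all
  T F F F  ✗ fails (w3 | ~w1)
  T F F T  ✗ fails (w3 | ~w1)
  T F T F  ✗ fails (w4 | ~w3)
  T F T T  ✗ fails (~w1 | ~w3)
  T T F F  ✗ fails (w3 | ~w2)
  T T F T  ✗ fails (w3 | ~w2)
  T T T F  ✗ fails (w4 | ~w3)
  T T T T  ✗ fails (~w1 | ~w3)
1 of the 16 rows is a model.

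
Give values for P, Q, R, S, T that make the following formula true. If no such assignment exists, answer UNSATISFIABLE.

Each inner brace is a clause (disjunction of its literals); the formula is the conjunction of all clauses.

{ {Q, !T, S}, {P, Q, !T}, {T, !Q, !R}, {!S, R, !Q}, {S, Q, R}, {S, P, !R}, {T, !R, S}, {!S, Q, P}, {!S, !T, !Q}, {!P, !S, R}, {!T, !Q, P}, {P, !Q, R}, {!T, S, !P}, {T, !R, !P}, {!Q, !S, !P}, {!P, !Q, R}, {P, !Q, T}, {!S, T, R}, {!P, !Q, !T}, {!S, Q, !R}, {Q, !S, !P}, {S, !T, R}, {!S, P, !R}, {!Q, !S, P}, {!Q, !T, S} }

Case Q = true:
Case T = true:
The clause (!S) is unit, so S = false.
That conflicts with the unit clause (S).
That branch fails; take T = false instead.
The clause (!R) is unit, so R = false.
The clause (!S) is unit, so S = false.
The clause (P) is unit, so P = true.
That conflicts with the unit clause (!P).
Either choice for T ends in contradiction.
That branch fails; take Q = false instead.
Case T = false:
Case S = true:
The clause (P) is unit, so P = true.
That conflicts with the unit clause (!P).
That branch fails; take S = false instead.
The clause (R) is unit, so R = true.
That conflicts with the unit clause (!R).
Either choice for S ends in contradiction.
That branch fails; take T = true instead.
The clause (S) is unit, so S = true.
The clause (P) is unit, so P = true.
That conflicts with the unit clause (!P).
Either choice for T ends in contradiction.
Either choice for Q ends in contradiction.

UNSATISFIABLE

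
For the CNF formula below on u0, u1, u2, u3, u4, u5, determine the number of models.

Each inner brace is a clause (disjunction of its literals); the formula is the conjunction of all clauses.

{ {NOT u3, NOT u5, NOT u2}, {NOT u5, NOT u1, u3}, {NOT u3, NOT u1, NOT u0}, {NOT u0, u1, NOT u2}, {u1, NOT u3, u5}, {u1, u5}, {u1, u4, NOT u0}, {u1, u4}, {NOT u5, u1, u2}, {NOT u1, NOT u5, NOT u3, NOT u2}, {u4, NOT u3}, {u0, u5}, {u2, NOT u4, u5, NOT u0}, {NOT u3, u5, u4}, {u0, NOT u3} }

4

There are 2^6 = 64 truth assignments over (u0, u1, u2, u3, u4, u5).
Split on u0. With u0 = true, the clauses containing u0 are satisfied and NOT u0 drops from the rest; 3 of the 2^5 = 32 assignments to the other variables satisfy what remains.
With u0 = false, by the same count on the reduced clause set, 1 assignment works.
(One model: u0=F, u1=F, u2=T, u3=F, u4=T, u5=T.)
Total: 3 + 1 = 4.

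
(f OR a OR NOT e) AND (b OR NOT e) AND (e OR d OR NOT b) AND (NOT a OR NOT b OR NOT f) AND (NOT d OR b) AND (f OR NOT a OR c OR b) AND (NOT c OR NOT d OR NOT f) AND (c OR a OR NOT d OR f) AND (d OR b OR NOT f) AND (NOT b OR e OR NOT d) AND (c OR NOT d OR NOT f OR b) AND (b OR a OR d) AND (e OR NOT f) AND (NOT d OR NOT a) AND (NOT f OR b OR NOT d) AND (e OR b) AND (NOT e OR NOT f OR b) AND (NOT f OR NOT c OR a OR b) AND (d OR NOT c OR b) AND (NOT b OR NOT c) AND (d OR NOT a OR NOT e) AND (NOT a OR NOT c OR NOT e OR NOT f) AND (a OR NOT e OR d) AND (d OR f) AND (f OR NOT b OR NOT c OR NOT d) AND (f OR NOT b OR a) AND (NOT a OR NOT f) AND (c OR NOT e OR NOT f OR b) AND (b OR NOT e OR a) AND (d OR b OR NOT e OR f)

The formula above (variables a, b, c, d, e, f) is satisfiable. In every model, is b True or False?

True

Suppose b = false.
(NOT e) alone gives e = false.
That conflicts with the unit clause (e).
So every satisfying assignment has b = True.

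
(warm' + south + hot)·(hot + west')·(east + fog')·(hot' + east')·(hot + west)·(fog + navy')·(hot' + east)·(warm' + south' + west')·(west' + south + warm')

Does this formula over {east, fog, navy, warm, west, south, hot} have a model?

No, unsatisfiable

Suppose hot = 1.
The clause (east') is unit, so east = 0.
Now (east) is unsatisfied and unit — conflict.
Backtrack on hot: now try hot = 0.
The clause (west') is unit, so west = 0.
Now (west) is unsatisfied and unit — conflict.
Either choice for hot ends in contradiction.
No assignment satisfies every clause.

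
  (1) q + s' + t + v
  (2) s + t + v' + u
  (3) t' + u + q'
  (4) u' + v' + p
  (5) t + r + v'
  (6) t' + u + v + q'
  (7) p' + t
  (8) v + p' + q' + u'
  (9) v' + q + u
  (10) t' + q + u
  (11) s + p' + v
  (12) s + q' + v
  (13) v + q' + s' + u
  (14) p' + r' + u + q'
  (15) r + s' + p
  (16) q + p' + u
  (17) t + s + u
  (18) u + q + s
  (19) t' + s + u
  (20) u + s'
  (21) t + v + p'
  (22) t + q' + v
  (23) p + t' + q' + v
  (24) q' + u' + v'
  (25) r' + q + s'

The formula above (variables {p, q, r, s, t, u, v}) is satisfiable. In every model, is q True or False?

Suppose q = 1.
Try t = 0.
From the singleton clause (p'), p = 0.
From the singleton clause (v), v = 1.
From the singleton clause (u'), u = 0.
From the singleton clause (s), s = 1.
That conflicts with the unit clause (s').
That branch fails; take t = 1 instead.
From the singleton clause (u), u = 1.
From the singleton clause (v'), v = 0.
From the singleton clause (p'), p = 0.
That conflicts with the unit clause (p).
Either choice for t ends in contradiction.
So every satisfying assignment has q = False.

False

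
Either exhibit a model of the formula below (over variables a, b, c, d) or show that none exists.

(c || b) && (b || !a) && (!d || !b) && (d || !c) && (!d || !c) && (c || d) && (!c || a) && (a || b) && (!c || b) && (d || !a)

Suppose c = true.
The clause (d) is unit, so d = true.
Now (!d) is unsatisfied and unit — conflict.
Undo c and try c = false.
The clause (b) is unit, so b = true.
The clause (!d) is unit, so d = false.
Now (d) is unsatisfied and unit — conflict.
Both values of c lead to a conflict.

UNSATISFIABLE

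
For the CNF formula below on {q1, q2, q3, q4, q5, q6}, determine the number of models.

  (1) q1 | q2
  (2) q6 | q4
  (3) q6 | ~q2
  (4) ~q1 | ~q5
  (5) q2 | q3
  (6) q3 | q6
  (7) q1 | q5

There are 2^6 = 64 truth assignments over (q1, q2, q3, q4, q5, q6).
Split on q5. With q5 = 1, the clauses containing q5 are satisfied and ~q5 drops from the rest; 4 of the 2^5 = 32 assignments to the other variables satisfy what remains.
With q5 = 0, by the same count on the reduced clause set, 7 assignments work.
(One model: q1=F, q2=T, q3=F, q4=F, q5=T, q6=T.)
Total: 4 + 7 = 11.

11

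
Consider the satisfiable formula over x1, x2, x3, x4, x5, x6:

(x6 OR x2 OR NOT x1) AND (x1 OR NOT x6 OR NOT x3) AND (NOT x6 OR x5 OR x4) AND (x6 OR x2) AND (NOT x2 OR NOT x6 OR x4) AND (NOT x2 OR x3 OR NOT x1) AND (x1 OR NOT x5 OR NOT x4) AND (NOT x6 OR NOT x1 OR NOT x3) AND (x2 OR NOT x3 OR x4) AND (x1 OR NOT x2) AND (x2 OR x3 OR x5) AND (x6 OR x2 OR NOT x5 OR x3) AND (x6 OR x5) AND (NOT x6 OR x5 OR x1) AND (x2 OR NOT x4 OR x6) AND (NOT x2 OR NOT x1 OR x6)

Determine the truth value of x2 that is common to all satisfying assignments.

False

Suppose x2 = true.
From the singleton clause (x1), x1 = true.
From the singleton clause (x3), x3 = true.
From the singleton clause (NOT x6), x6 = false.
Now (x6) is unsatisfied and unit — conflict.
So every satisfying assignment has x2 = False.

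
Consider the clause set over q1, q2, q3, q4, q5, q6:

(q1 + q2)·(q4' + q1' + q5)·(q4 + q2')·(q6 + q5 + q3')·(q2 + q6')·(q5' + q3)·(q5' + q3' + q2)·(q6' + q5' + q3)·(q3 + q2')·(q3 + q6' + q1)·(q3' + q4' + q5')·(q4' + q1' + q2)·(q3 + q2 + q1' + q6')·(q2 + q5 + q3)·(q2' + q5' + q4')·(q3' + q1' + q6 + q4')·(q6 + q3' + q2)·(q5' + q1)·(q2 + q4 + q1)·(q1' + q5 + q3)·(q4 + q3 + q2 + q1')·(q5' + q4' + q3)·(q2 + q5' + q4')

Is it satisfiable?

Case q1 = 0:
Unit clause (q2) forces q2 = 1.
Unit clause (q4) forces q4 = 1.
Unit clause (q3) forces q3 = 1.
Unit clause (q5') forces q5 = 0.
Unit clause (q6) forces q6 = 1.
This assignment satisfies each clause.
A satisfying assignment: q1 ↦ 0,  q2 ↦ 1,  q3 ↦ 1,  q4 ↦ 1,  q5 ↦ 0,  q6 ↦ 1.

Yes, satisfiable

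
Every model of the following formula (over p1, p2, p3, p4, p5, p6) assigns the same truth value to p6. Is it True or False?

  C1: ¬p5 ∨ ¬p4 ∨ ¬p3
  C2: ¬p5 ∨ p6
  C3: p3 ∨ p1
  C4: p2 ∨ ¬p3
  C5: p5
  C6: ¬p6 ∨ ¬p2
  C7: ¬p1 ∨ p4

True

Suppose p6 = False.
From the singleton clause (¬p5), p5 = False.
That conflicts with the unit clause (p5).
So every satisfying assignment has p6 = True.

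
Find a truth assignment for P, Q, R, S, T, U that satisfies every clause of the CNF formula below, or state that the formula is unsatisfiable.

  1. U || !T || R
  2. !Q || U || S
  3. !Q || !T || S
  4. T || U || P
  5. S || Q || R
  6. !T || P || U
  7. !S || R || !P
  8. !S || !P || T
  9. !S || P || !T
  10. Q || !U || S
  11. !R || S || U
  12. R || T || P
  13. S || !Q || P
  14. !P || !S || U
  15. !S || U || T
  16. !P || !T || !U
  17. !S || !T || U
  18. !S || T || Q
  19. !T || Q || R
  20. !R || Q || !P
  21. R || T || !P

P ↦ false, Q ↦ true, R ↦ true, S ↦ true, T ↦ false, U ↦ true

Branch on U: set U = true.
Branch on Q: set Q = true.
Branch on T: set T = false.
Branch on S: set S = true.
Unit clause (!P) forces P = false.
Unit clause (R) forces R = true.
This assignment satisfies each clause.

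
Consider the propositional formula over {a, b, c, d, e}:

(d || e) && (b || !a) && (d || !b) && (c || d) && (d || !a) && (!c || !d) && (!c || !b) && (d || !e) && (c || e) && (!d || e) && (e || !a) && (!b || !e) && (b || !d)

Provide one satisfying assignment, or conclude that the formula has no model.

UNSATISFIABLE

Try d = true.
From the singleton clause (!c), c = false.
From the singleton clause (e), e = true.
From the singleton clause (!b), b = false.
Now (b) is unsatisfied and unit — conflict.
That branch fails; take d = false instead.
From the singleton clause (e), e = true.
Now (!e) is unsatisfied and unit — conflict.
Either choice for d ends in contradiction.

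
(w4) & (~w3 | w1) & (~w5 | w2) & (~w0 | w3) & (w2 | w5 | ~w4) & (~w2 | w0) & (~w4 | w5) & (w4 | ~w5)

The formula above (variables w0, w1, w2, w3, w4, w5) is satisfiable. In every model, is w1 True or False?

Suppose w1 = 0.
(w4) alone gives w4 = 1.
(~w3) alone gives w3 = 0.
(~w0) alone gives w0 = 0.
(~w2) alone gives w2 = 0.
(~w5) alone gives w5 = 0.
Now (w5) is unsatisfied and unit — conflict.
So every satisfying assignment has w1 = True.

True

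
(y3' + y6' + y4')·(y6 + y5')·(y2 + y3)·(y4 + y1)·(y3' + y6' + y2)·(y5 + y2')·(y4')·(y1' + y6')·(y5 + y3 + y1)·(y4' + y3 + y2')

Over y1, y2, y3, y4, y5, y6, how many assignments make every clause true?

There are 2^6 = 64 truth assignments over (y1, y2, y3, y4, y5, y6).
Split on y2. With y2 = 1, the clauses containing y2 are satisfied and y2' drops from the rest; 0 of the 2^5 = 32 assignments to the other variables satisfy what remains.
With y2 = 0, by the same count on the reduced clause set, 1 assignment works.
(One model: y1=T, y2=F, y3=T, y4=F, y5=F, y6=F.)
Total: 0 + 1 = 1.

1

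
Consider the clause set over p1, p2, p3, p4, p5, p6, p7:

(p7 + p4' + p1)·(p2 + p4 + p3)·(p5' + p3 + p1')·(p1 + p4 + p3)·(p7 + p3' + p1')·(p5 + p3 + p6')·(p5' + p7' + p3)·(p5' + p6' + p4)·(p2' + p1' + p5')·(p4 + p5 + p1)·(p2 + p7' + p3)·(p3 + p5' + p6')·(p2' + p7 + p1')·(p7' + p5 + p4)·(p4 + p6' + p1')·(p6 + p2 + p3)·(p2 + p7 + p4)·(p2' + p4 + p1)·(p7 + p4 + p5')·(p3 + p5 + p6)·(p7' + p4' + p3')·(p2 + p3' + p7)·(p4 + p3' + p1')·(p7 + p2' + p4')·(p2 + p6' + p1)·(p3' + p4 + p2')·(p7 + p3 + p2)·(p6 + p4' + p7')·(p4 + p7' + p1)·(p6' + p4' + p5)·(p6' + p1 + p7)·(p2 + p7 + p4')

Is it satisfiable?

Suppose p7 = 1.
Suppose p5 = 0.
Unit clause (p4) forces p4 = 1.
Unit clause (p3') forces p3 = 0.
Unit clause (p6') forces p6 = 0.
But (p6) is also a unit clause — contradiction.
That branch fails; take p5 = 1 instead.
Unit clause (p3) forces p3 = 1.
Unit clause (p4') forces p4 = 0.
Unit clause (p6') forces p6 = 0.
Unit clause (p1') forces p1 = 0.
But (p1) is also a unit clause — contradiction.
Neither p5 = 1 nor p5 = 0 works.
That branch fails; take p7 = 0 instead.
Suppose p4 = 0.
Unit clause (p2) forces p2 = 1.
Unit clause (p1') forces p1 = 0.
But (p1) is also a unit clause — contradiction.
That branch fails; take p4 = 1 instead.
Unit clause (p1) forces p1 = 1.
Unit clause (p3') forces p3 = 0.
Unit clause (p5') forces p5 = 0.
Unit clause (p6') forces p6 = 0.
But (p6) is also a unit clause — contradiction.
Neither p4 = 1 nor p4 = 0 works.
Neither p7 = 1 nor p7 = 0 works.
No assignment satisfies every clause.

No, unsatisfiable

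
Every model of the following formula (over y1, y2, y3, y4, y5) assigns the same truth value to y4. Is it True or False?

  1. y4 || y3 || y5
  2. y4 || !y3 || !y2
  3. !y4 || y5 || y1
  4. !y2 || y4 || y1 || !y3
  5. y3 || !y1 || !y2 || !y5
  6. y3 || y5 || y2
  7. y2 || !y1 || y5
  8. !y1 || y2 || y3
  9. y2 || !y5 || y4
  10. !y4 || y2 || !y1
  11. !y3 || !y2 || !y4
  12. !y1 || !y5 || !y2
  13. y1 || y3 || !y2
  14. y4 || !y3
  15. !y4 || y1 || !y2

Suppose y4 = false.
(!y3) alone gives y3 = false.
(y5) alone gives y5 = true.
(y2) alone gives y2 = true.
(!y1) alone gives y1 = false.
But (y1) is also a unit clause — contradiction.
So every satisfying assignment has y4 = True.

True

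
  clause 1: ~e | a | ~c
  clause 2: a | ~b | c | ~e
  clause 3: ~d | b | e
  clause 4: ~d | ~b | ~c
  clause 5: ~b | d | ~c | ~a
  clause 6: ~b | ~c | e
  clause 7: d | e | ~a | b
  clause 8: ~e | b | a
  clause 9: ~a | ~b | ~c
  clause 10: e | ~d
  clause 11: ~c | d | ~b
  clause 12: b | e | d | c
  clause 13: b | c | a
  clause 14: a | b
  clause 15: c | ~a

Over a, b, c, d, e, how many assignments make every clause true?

3

There are 2^5 = 32 truth assignments over (a, b, c, d, e).
Split on d. With d = 1, the clauses containing d are satisfied and ~d drops from the rest; 1 of the 2^4 = 16 assignments to the other variables satisfy what remains.
With d = 0, by the same count on the reduced clause set, 2 assignments work.
(One model: a=F, b=T, c=F, d=F, e=F.)
Total: 1 + 2 = 3.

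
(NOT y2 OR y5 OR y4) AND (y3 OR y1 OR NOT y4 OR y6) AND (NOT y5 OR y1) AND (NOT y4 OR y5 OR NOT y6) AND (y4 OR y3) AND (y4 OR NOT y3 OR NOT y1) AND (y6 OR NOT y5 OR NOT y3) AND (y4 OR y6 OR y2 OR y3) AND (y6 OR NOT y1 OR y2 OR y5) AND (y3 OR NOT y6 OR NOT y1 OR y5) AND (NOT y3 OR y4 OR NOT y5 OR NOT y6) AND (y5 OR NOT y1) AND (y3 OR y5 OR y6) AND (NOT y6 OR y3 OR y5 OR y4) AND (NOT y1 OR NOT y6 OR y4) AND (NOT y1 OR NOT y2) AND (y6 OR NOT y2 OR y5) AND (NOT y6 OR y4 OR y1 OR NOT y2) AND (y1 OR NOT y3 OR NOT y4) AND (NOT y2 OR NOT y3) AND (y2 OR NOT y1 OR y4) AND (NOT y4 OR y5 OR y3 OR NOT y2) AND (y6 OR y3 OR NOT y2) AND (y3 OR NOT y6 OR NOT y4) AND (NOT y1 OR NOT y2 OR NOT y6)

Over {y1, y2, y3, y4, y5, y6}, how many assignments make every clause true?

4

There are 2^6 = 64 truth assignments over (y1, y2, y3, y4, y5, y6).
Split on y5. With y5 = true, the clauses containing y5 are satisfied and NOT y5 drops from the rest; 2 of the 2^5 = 32 assignments to the other variables satisfy what remains.
With y5 = false, by the same count on the reduced clause set, 2 assignments work.
(One model: y1=F, y2=F, y3=T, y4=F, y5=F, y6=F.)
Total: 2 + 2 = 4.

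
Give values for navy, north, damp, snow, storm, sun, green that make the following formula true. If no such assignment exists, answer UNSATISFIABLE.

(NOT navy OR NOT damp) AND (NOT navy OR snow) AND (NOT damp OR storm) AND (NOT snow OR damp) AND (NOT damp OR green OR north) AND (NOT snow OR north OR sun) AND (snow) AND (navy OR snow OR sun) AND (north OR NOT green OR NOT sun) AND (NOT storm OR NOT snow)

The clause (snow) is unit, so snow = true.
The clause (damp) is unit, so damp = true.
The clause (NOT navy) is unit, so navy = false.
The clause (storm) is unit, so storm = true.
Now (NOT storm) is unsatisfied and unit — conflict.

UNSATISFIABLE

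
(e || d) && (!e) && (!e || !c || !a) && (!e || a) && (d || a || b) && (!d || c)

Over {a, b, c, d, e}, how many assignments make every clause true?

4

There are 2^5 = 32 truth assignments over (a, b, c, d, e).
Split on c. With c = true, the clauses containing c are satisfied and !c drops from the rest; 4 of the 2^4 = 16 assignments to the other variables satisfy what remains.
With c = false, by the same count on the reduced clause set, 0 assignments work.
(One model: a=F, b=F, c=T, d=T, e=F.)
Total: 4 + 0 = 4.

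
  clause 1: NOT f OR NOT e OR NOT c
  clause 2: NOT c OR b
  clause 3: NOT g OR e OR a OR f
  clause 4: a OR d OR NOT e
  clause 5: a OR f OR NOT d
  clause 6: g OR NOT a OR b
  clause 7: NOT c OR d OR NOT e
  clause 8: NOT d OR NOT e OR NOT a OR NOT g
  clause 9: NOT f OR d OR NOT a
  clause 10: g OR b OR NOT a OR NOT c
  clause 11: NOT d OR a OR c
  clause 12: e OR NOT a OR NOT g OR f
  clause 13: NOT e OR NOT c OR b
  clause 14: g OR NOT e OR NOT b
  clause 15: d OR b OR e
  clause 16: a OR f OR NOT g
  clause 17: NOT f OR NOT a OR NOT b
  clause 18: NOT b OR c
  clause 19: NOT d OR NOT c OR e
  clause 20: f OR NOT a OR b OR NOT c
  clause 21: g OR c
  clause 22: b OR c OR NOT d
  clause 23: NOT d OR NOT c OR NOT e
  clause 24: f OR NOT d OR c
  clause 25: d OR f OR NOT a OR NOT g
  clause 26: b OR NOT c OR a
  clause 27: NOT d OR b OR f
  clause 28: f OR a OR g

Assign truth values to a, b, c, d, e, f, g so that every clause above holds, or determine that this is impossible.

Try c = true.
Unit clause (b) forces b = true.
Try f = true.
Unit clause (NOT e) forces e = false.
Unit clause (NOT a) forces a = false.
Unit clause (NOT d) forces d = false.
Every clause is now satisfied; g is unconstrained.

a ↦ false,  b ↦ true,  c ↦ true,  d ↦ false,  e ↦ false,  f ↦ true,  g ↦ true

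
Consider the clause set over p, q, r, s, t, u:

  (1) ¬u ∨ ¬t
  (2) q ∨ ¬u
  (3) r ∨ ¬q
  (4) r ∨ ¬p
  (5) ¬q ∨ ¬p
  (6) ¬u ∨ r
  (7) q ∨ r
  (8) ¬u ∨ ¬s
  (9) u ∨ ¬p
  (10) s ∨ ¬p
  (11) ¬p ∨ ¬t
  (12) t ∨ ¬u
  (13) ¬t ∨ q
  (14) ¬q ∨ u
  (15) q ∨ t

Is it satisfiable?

No

Try u = False.
(¬p) alone gives p = False.
(¬q) alone gives q = False.
(r) alone gives r = True.
(¬t) alone gives t = False.
Now (t) is unsatisfied and unit — conflict.
Backtrack on u: now try u = True.
(¬t) alone gives t = False.
Now (t) is unsatisfied and unit — conflict.
Neither u = True nor u = False works.
No assignment satisfies every clause.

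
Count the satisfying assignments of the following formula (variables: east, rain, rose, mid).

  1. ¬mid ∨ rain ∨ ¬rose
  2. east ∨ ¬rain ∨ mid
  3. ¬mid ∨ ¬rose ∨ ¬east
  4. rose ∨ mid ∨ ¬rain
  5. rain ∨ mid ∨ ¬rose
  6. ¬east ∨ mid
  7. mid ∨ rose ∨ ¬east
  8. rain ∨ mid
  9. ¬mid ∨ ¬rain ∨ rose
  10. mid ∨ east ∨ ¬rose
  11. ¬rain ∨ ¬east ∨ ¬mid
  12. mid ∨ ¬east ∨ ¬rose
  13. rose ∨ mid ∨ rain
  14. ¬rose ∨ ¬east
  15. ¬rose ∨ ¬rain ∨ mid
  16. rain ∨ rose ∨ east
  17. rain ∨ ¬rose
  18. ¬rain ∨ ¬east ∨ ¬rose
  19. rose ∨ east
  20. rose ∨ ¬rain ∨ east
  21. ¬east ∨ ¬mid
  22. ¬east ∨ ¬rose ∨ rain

There are 2^4 = 16 truth assignments over (east, rain, rose, mid).
Check each against the 22 clauses (columns in the order east, rain, rose, mid):
  F F F F  ✗ fails (rain ∨ mid)
  F F F T  ✗ fails (rain ∨ rose ∨ east)
  F F T F  ✗ fails (rain ∨ mid ∨ ¬rose)
  F F T T  ✗ fails (¬mid ∨ rain ∨ ¬rose)
  F T F F  ✗ fails (east ∨ ¬rain ∨ mid)
  F T F T  ✗ fails (¬mid ∨ ¬rain ∨ rose)
  F T T F  ✗ fails (east ∨ ¬rain ∨ mid)
  F T T T  ✓ satisfies all
  T F F F  ✗ fails (¬east ∨ mid)
  T F F T  ✗ fails (¬east ∨ ¬mid)
  T F T F  ✗ fails (rain ∨ mid ∨ ¬rose)
  T F T T  ✗ fails (¬mid ∨ rain ∨ ¬rose)
  T T F F  ✗ fails (rose ∨ mid ∨ ¬rain)
  T T F T  ✗ fails (¬mid ∨ ¬rain ∨ rose)
  T T T F  ✗ fails (¬east ∨ mid)
  T T T T  ✗ fails (¬mid ∨ ¬rose ∨ ¬east)
1 of the 16 rows is a model.

1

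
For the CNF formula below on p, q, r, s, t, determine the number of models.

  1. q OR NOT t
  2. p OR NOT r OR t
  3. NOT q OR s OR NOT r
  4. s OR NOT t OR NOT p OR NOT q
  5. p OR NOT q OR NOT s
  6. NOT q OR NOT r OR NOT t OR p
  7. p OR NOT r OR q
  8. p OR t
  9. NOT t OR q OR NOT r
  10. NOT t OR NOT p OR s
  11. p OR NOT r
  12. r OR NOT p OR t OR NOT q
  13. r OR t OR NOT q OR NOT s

8

There are 2^5 = 32 truth assignments over (p, q, r, s, t).
Split on t. With t = true, the clauses containing t are satisfied and NOT t drops from the rest; 3 of the 2^4 = 16 assignments to the other variables satisfy what remains.
With t = false, by the same count on the reduced clause set, 5 assignments work.
(One model: p=F, q=T, r=F, s=F, t=T.)
Total: 3 + 5 = 8.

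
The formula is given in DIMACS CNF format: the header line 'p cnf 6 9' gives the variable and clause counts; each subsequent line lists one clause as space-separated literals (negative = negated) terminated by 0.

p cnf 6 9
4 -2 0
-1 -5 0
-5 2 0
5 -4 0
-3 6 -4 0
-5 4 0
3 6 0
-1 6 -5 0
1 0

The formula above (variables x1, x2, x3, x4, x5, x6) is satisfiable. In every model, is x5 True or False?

False

Suppose x5 = True.
(¬x1) alone gives x1 = False.
But (x1) is also a unit clause — contradiction.
So every satisfying assignment has x5 = False.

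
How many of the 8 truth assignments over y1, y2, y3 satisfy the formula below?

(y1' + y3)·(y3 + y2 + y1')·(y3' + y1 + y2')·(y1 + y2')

4

There are 2^3 = 8 truth assignments over (y1, y2, y3).
Check each against the 4 clauses (columns in the order y1, y2, y3):
  F F F  ✓ satisfies all
  F F T  ✓ satisfies all
  F T F  ✗ fails (y1 + y2')
  F T T  ✗ fails (y3' + y1 + y2')
  T F F  ✗ fails (y1' + y3)
  T F T  ✓ satisfies all
  T T F  ✗ fails (y1' + y3)
  T T T  ✓ satisfies all
4 of the 8 rows are models.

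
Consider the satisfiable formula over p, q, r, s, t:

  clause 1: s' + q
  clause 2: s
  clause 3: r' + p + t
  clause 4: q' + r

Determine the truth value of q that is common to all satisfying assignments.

Suppose q = 0.
The clause (s') is unit, so s = 0.
But (s) is also a unit clause — contradiction.
So every satisfying assignment has q = True.

True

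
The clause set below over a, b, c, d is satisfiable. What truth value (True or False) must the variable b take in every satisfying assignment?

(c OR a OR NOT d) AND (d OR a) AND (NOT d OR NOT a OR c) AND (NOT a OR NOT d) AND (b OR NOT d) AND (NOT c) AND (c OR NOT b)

False

Suppose b = true.
The clause (NOT c) is unit, so c = false.
Now (c) is unsatisfied and unit — conflict.
So every satisfying assignment has b = False.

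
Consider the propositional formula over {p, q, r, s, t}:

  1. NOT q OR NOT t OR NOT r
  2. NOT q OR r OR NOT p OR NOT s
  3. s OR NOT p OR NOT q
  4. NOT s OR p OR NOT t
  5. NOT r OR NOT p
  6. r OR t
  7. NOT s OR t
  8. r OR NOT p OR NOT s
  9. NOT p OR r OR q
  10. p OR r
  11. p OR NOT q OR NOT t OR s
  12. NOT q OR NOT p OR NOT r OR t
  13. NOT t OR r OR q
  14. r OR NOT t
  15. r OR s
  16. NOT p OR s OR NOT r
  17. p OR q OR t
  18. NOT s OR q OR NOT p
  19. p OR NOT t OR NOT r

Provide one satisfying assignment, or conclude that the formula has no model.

Suppose r = true.
From the singleton clause (NOT p), p = false.
From the singleton clause (NOT t), t = false.
From the singleton clause (NOT s), s = false.
From the singleton clause (q), q = true.
Every clause now holds.

p ↦ false, q ↦ true, r ↦ true, s ↦ false, t ↦ false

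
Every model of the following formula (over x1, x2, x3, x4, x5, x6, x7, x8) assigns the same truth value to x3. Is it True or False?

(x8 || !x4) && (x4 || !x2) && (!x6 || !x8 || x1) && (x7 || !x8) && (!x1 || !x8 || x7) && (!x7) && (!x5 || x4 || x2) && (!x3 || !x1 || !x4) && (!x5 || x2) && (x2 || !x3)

Suppose x3 = true.
The clause (!x7) is unit, so x7 = false.
The clause (!x8) is unit, so x8 = false.
The clause (!x4) is unit, so x4 = false.
The clause (!x2) is unit, so x2 = false.
But (x2) is also a unit clause — contradiction.
So every satisfying assignment has x3 = False.

False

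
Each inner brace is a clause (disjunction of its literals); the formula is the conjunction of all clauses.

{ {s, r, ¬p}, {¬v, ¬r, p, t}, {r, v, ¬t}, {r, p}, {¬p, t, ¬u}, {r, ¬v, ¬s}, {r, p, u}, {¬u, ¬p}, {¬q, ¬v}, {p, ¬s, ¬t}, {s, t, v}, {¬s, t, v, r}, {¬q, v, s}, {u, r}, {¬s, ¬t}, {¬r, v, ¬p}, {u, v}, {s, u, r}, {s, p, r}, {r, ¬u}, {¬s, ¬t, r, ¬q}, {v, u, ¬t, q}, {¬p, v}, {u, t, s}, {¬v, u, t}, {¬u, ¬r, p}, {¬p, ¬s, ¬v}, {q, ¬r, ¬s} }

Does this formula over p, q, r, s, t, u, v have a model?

Try r = True.
Try u = False.
(v) alone gives v = True.
(¬q) alone gives q = False.
(t) alone gives t = True.
(¬s) alone gives s = False.
All clauses hold; p can take either value.
A satisfying assignment: p ↦ True; q ↦ False; r ↦ True; s ↦ False; t ↦ True; u ↦ False; v ↦ True.

Yes, satisfiable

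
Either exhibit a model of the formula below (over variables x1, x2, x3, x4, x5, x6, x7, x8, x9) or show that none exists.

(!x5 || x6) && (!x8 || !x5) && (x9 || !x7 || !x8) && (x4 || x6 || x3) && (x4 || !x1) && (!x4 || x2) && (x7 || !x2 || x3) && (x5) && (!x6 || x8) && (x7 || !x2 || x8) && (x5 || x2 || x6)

The clause (x5) is unit, so x5 = true.
The clause (x6) is unit, so x6 = true.
The clause (!x8) is unit, so x8 = false.
But (x8) is also a unit clause — contradiction.

UNSATISFIABLE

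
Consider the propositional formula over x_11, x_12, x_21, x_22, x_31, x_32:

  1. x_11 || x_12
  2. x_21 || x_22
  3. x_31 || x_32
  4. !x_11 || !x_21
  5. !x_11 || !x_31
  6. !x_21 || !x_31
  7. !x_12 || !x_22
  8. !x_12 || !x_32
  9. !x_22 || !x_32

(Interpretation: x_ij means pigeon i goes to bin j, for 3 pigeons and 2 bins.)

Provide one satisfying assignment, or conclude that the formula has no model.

Branch on x_11: set x_11 = true.
From the singleton clause (!x_21), x_21 = false.
From the singleton clause (x_22), x_22 = true.
From the singleton clause (!x_31), x_31 = false.
From the singleton clause (x_32), x_32 = true.
But (!x_32) is also a unit clause — contradiction.
So x_11 must be the other value — set x_11 = false.
From the singleton clause (x_12), x_12 = true.
From the singleton clause (!x_22), x_22 = false.
From the singleton clause (x_21), x_21 = true.
From the singleton clause (!x_31), x_31 = false.
From the singleton clause (x_32), x_32 = true.
But (!x_32) is also a unit clause — contradiction.
Either choice for x_11 ends in contradiction.

UNSATISFIABLE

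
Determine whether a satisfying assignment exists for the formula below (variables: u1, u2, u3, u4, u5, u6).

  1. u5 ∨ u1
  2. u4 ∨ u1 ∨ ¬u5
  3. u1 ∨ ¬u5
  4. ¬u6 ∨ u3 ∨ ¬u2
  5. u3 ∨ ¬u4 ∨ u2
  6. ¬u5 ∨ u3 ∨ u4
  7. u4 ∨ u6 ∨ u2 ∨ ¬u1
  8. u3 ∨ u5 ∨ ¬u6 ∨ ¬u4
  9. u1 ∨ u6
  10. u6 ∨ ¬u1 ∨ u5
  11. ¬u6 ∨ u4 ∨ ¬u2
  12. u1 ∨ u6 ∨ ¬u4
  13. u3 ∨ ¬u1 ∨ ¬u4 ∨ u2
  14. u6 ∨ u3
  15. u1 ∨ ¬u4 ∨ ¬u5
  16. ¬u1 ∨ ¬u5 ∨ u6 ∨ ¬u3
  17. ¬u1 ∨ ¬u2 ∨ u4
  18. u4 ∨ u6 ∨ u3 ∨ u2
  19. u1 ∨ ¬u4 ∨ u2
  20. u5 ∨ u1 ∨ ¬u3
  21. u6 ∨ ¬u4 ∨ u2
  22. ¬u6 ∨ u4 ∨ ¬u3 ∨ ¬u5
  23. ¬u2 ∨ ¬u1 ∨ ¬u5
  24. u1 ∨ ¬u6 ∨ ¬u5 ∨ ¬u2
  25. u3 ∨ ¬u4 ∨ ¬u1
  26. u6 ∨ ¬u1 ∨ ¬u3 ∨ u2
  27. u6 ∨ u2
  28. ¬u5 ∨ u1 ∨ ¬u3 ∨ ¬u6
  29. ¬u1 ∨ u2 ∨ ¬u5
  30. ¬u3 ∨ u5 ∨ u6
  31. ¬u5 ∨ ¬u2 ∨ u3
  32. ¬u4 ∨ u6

Branch on u5: set u5 = False.
The clause (u1) is unit, so u1 = True.
The clause (u6) is unit, so u6 = True.
Branch on u3: set u3 = False.
The clause (¬u2) is unit, so u2 = False.
The clause (¬u4) is unit, so u4 = False.
All clauses are satisfied.
A satisfying assignment: u1: True, u2: False, u3: False, u4: False, u5: False, u6: True.

Yes, satisfiable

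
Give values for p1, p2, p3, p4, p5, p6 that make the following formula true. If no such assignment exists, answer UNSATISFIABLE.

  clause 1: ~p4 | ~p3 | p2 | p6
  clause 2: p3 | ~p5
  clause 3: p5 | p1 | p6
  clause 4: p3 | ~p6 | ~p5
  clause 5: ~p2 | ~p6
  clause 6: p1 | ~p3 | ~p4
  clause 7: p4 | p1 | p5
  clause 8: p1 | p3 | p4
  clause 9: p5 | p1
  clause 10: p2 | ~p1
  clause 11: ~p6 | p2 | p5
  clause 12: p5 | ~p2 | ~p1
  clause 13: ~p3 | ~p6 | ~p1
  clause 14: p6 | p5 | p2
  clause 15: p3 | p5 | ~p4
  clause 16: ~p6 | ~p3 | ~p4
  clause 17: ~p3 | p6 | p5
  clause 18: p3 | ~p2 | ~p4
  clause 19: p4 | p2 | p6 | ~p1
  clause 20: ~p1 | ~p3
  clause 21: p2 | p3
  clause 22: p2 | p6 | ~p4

p1: 0; p2: 0; p3: 1; p4: 0; p5: 1; p6: 0

Branch on p3: set p3 = 1.
The clause (~p1) is unit, so p1 = 0.
The clause (~p4) is unit, so p4 = 0.
The clause (p5) is unit, so p5 = 1.
Branch on p2: set p2 = 0.
No clause remains; p6 is free.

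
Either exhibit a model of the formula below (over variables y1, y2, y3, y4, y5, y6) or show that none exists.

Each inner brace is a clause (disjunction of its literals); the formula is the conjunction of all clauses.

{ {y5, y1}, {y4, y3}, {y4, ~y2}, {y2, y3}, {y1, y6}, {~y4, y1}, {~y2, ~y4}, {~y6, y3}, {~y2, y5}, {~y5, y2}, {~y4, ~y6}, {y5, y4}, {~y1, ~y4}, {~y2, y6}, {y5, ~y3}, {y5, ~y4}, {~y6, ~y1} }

Suppose y5 = 1.
(y2) alone gives y2 = 1.
(y4) alone gives y4 = 1.
That conflicts with the unit clause (~y4).
So y5 must be the other value — set y5 = 0.
(y1) alone gives y1 = 1.
(~y2) alone gives y2 = 0.
(y3) alone gives y3 = 1.
That conflicts with the unit clause (~y3).
Either choice for y5 ends in contradiction.

UNSATISFIABLE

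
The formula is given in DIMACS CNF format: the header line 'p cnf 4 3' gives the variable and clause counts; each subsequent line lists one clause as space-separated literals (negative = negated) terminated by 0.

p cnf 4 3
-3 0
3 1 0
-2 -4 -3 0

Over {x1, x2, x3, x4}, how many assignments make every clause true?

There are 2^4 = 16 truth assignments over (x1, x2, x3, x4).
Check each against the 3 clauses (columns in the order x1, x2, x3, x4):
  F F F F  ✗ fails (x3 ∨ x1)
  F F F T  ✗ fails (x3 ∨ x1)
  F F T F  ✗ fails (¬x3)
  F F T T  ✗ fails (¬x3)
  F T F F  ✗ fails (x3 ∨ x1)
  F T F T  ✗ fails (x3 ∨ x1)
  F T T F  ✗ fails (¬x3)
  F T T T  ✗ fails (¬x3)
  T F F F  ✓ satisfies all
  T F F T  ✓ satisfies all
  T F T F  ✗ fails (¬x3)
  T F T T  ✗ fails (¬x3)
  T T F F  ✓ satisfies all
  T T F T  ✓ satisfies all
  T T T F  ✗ fails (¬x3)
  T T T T  ✗ fails (¬x3)
4 of the 16 rows are models.

4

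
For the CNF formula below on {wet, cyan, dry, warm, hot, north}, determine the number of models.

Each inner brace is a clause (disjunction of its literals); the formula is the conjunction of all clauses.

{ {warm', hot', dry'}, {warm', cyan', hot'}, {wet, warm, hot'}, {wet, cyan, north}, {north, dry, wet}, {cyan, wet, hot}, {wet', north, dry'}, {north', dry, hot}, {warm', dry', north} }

There are 2^6 = 64 truth assignments over (wet, cyan, dry, warm, hot, north).
Split on cyan. With cyan = 1, the clauses containing cyan are satisfied and cyan' drops from the rest; 10 of the 2^5 = 32 assignments to the other variables satisfy what remains.
With cyan = 0, by the same count on the reduced clause set, 10 assignments work.
Total: 10 + 10 = 20.

20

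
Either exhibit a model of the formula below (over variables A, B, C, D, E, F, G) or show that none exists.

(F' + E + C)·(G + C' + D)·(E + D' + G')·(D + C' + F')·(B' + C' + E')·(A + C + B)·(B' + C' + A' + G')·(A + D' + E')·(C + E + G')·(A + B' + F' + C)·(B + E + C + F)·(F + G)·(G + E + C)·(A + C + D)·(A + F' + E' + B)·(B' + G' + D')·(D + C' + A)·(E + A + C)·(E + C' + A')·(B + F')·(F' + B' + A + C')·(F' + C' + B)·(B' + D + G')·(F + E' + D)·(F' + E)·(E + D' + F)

Try F = 0.
From the singleton clause (G), G = 1.
Try E = 1.
From the singleton clause (D), D = 1.
From the singleton clause (A), A = 1.
From the singleton clause (B'), B = 0.
No clause remains; C is free.

A: 1,  B: 0,  C: 1,  D: 1,  E: 1,  F: 0,  G: 1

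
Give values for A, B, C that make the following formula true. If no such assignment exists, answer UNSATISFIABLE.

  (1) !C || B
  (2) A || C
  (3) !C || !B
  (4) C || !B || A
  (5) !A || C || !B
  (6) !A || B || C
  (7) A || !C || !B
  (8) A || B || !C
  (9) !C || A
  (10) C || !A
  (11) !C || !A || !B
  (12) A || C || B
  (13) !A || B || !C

UNSATISFIABLE

Branch on C: set C = false.
The clause (A) is unit, so A = true.
Now (!A) is unsatisfied and unit — conflict.
That branch fails; take C = true instead.
The clause (B) is unit, so B = true.
Now (!B) is unsatisfied and unit — conflict.
Both values of C lead to a conflict.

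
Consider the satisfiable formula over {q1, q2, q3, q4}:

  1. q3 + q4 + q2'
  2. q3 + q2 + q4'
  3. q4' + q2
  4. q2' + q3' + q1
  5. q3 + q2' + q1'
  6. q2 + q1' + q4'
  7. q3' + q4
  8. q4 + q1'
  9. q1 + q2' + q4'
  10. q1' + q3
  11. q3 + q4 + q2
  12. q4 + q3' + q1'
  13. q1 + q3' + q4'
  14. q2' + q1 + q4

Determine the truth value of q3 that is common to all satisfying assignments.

True

Suppose q3 = 0.
Unit clause (q1') forces q1 = 0.
Suppose q4 = 1.
Unit clause (q2) forces q2 = 1.
But (q2') is also a unit clause — contradiction.
That branch fails; take q4 = 0 instead.
Unit clause (q2') forces q2 = 0.
But (q2) is also a unit clause — contradiction.
Neither q4 = 1 nor q4 = 0 works.
So every satisfying assignment has q3 = True.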